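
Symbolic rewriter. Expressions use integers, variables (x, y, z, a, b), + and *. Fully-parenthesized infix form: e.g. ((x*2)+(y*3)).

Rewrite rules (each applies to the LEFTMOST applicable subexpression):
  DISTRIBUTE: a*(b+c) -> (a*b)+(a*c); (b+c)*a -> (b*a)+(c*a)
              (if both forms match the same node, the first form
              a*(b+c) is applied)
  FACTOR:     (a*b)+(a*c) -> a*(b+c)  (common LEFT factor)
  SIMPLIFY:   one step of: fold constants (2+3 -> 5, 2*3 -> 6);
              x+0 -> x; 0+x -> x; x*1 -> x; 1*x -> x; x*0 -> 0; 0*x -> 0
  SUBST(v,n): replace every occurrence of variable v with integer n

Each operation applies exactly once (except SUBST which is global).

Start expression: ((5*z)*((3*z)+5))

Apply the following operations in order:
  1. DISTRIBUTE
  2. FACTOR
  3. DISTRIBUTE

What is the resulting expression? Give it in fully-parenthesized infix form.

Start: ((5*z)*((3*z)+5))
Apply DISTRIBUTE at root (target: ((5*z)*((3*z)+5))): ((5*z)*((3*z)+5)) -> (((5*z)*(3*z))+((5*z)*5))
Apply FACTOR at root (target: (((5*z)*(3*z))+((5*z)*5))): (((5*z)*(3*z))+((5*z)*5)) -> ((5*z)*((3*z)+5))
Apply DISTRIBUTE at root (target: ((5*z)*((3*z)+5))): ((5*z)*((3*z)+5)) -> (((5*z)*(3*z))+((5*z)*5))

Answer: (((5*z)*(3*z))+((5*z)*5))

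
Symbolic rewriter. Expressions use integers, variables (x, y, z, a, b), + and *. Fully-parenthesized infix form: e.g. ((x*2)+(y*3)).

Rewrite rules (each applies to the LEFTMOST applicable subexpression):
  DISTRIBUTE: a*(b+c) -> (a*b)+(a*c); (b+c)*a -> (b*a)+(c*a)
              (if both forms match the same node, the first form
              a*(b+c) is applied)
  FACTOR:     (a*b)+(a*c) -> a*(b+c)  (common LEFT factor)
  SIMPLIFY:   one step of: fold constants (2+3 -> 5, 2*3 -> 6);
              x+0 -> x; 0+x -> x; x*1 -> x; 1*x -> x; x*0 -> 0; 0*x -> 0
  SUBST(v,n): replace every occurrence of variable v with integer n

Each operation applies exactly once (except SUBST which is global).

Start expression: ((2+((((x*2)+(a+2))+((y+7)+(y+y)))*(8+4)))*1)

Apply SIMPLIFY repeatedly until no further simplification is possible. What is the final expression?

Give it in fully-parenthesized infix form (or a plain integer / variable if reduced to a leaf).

Answer: (2+((((x*2)+(a+2))+((y+7)+(y+y)))*12))

Derivation:
Start: ((2+((((x*2)+(a+2))+((y+7)+(y+y)))*(8+4)))*1)
Step 1: at root: ((2+((((x*2)+(a+2))+((y+7)+(y+y)))*(8+4)))*1) -> (2+((((x*2)+(a+2))+((y+7)+(y+y)))*(8+4))); overall: ((2+((((x*2)+(a+2))+((y+7)+(y+y)))*(8+4)))*1) -> (2+((((x*2)+(a+2))+((y+7)+(y+y)))*(8+4)))
Step 2: at RR: (8+4) -> 12; overall: (2+((((x*2)+(a+2))+((y+7)+(y+y)))*(8+4))) -> (2+((((x*2)+(a+2))+((y+7)+(y+y)))*12))
Fixed point: (2+((((x*2)+(a+2))+((y+7)+(y+y)))*12))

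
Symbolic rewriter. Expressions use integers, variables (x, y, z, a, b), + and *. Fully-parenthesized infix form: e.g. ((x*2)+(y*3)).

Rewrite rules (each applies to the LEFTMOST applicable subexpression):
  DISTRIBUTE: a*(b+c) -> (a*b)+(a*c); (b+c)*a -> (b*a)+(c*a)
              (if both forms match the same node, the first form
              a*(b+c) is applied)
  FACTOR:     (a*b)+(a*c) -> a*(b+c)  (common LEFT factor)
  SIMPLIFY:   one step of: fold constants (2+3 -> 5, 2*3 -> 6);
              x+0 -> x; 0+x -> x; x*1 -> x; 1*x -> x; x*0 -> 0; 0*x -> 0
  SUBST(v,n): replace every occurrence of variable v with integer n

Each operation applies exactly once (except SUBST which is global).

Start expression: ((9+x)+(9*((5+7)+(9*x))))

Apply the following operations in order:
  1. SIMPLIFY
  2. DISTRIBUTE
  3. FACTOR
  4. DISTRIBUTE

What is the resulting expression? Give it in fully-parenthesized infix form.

Start: ((9+x)+(9*((5+7)+(9*x))))
Apply SIMPLIFY at RRL (target: (5+7)): ((9+x)+(9*((5+7)+(9*x)))) -> ((9+x)+(9*(12+(9*x))))
Apply DISTRIBUTE at R (target: (9*(12+(9*x)))): ((9+x)+(9*(12+(9*x)))) -> ((9+x)+((9*12)+(9*(9*x))))
Apply FACTOR at R (target: ((9*12)+(9*(9*x)))): ((9+x)+((9*12)+(9*(9*x)))) -> ((9+x)+(9*(12+(9*x))))
Apply DISTRIBUTE at R (target: (9*(12+(9*x)))): ((9+x)+(9*(12+(9*x)))) -> ((9+x)+((9*12)+(9*(9*x))))

Answer: ((9+x)+((9*12)+(9*(9*x))))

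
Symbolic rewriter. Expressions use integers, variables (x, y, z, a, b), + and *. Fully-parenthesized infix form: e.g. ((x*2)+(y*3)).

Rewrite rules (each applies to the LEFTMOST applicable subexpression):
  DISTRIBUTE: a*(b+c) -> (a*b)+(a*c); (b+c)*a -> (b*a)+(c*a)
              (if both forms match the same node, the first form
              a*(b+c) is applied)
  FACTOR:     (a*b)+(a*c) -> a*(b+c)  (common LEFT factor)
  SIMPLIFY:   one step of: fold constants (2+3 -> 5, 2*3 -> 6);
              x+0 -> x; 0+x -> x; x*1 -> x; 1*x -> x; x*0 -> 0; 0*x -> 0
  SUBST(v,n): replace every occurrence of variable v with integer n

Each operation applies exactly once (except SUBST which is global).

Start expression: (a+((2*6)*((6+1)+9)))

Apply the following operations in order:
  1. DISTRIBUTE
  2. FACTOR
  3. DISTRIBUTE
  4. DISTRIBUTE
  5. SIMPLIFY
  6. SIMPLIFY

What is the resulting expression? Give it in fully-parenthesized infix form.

Start: (a+((2*6)*((6+1)+9)))
Apply DISTRIBUTE at R (target: ((2*6)*((6+1)+9))): (a+((2*6)*((6+1)+9))) -> (a+(((2*6)*(6+1))+((2*6)*9)))
Apply FACTOR at R (target: (((2*6)*(6+1))+((2*6)*9))): (a+(((2*6)*(6+1))+((2*6)*9))) -> (a+((2*6)*((6+1)+9)))
Apply DISTRIBUTE at R (target: ((2*6)*((6+1)+9))): (a+((2*6)*((6+1)+9))) -> (a+(((2*6)*(6+1))+((2*6)*9)))
Apply DISTRIBUTE at RL (target: ((2*6)*(6+1))): (a+(((2*6)*(6+1))+((2*6)*9))) -> (a+((((2*6)*6)+((2*6)*1))+((2*6)*9)))
Apply SIMPLIFY at RLLL (target: (2*6)): (a+((((2*6)*6)+((2*6)*1))+((2*6)*9))) -> (a+(((12*6)+((2*6)*1))+((2*6)*9)))
Apply SIMPLIFY at RLL (target: (12*6)): (a+(((12*6)+((2*6)*1))+((2*6)*9))) -> (a+((72+((2*6)*1))+((2*6)*9)))

Answer: (a+((72+((2*6)*1))+((2*6)*9)))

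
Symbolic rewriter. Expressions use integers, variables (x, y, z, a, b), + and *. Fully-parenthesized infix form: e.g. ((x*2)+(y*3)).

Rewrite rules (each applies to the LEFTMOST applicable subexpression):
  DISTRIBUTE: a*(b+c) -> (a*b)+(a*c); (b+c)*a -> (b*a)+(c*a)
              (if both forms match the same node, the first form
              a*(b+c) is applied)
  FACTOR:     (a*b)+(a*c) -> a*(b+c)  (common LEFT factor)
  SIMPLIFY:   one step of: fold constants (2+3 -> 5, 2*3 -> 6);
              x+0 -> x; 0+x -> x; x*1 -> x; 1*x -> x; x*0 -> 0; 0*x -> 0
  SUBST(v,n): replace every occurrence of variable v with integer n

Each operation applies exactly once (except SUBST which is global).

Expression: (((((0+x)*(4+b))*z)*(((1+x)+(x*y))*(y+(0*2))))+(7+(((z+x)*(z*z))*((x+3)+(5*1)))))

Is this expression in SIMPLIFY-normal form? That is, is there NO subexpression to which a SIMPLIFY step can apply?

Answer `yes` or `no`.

Expression: (((((0+x)*(4+b))*z)*(((1+x)+(x*y))*(y+(0*2))))+(7+(((z+x)*(z*z))*((x+3)+(5*1)))))
Scanning for simplifiable subexpressions (pre-order)...
  at root: (((((0+x)*(4+b))*z)*(((1+x)+(x*y))*(y+(0*2))))+(7+(((z+x)*(z*z))*((x+3)+(5*1))))) (not simplifiable)
  at L: ((((0+x)*(4+b))*z)*(((1+x)+(x*y))*(y+(0*2)))) (not simplifiable)
  at LL: (((0+x)*(4+b))*z) (not simplifiable)
  at LLL: ((0+x)*(4+b)) (not simplifiable)
  at LLLL: (0+x) (SIMPLIFIABLE)
  at LLLR: (4+b) (not simplifiable)
  at LR: (((1+x)+(x*y))*(y+(0*2))) (not simplifiable)
  at LRL: ((1+x)+(x*y)) (not simplifiable)
  at LRLL: (1+x) (not simplifiable)
  at LRLR: (x*y) (not simplifiable)
  at LRR: (y+(0*2)) (not simplifiable)
  at LRRR: (0*2) (SIMPLIFIABLE)
  at R: (7+(((z+x)*(z*z))*((x+3)+(5*1)))) (not simplifiable)
  at RR: (((z+x)*(z*z))*((x+3)+(5*1))) (not simplifiable)
  at RRL: ((z+x)*(z*z)) (not simplifiable)
  at RRLL: (z+x) (not simplifiable)
  at RRLR: (z*z) (not simplifiable)
  at RRR: ((x+3)+(5*1)) (not simplifiable)
  at RRRL: (x+3) (not simplifiable)
  at RRRR: (5*1) (SIMPLIFIABLE)
Found simplifiable subexpr at path LLLL: (0+x)
One SIMPLIFY step would give: ((((x*(4+b))*z)*(((1+x)+(x*y))*(y+(0*2))))+(7+(((z+x)*(z*z))*((x+3)+(5*1)))))
-> NOT in normal form.

Answer: no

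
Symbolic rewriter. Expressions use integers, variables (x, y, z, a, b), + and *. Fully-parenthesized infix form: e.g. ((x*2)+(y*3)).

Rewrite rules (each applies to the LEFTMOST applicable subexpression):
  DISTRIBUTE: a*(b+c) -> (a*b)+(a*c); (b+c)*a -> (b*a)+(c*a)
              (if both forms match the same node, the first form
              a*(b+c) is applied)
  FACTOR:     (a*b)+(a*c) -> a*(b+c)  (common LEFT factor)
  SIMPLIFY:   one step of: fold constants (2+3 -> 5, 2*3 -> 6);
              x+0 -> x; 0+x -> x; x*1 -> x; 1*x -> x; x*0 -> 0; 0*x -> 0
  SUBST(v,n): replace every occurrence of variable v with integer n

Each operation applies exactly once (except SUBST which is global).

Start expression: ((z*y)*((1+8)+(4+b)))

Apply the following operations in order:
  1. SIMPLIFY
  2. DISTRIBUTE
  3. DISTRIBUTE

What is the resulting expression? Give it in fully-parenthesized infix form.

Start: ((z*y)*((1+8)+(4+b)))
Apply SIMPLIFY at RL (target: (1+8)): ((z*y)*((1+8)+(4+b))) -> ((z*y)*(9+(4+b)))
Apply DISTRIBUTE at root (target: ((z*y)*(9+(4+b)))): ((z*y)*(9+(4+b))) -> (((z*y)*9)+((z*y)*(4+b)))
Apply DISTRIBUTE at R (target: ((z*y)*(4+b))): (((z*y)*9)+((z*y)*(4+b))) -> (((z*y)*9)+(((z*y)*4)+((z*y)*b)))

Answer: (((z*y)*9)+(((z*y)*4)+((z*y)*b)))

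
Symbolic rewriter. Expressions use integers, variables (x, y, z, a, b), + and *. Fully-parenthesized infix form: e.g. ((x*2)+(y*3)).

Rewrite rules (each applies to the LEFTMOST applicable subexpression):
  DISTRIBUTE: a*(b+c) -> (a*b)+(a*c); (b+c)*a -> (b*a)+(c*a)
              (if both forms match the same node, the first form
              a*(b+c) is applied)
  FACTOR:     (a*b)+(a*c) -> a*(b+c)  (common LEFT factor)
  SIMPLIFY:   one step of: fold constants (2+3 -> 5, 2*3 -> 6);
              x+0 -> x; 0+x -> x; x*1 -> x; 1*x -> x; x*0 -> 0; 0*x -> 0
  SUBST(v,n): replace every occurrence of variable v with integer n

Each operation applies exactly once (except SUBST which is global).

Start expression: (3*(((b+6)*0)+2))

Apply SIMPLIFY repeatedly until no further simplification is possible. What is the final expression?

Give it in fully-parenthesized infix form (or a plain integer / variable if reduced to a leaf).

Answer: 6

Derivation:
Start: (3*(((b+6)*0)+2))
Step 1: at RL: ((b+6)*0) -> 0; overall: (3*(((b+6)*0)+2)) -> (3*(0+2))
Step 2: at R: (0+2) -> 2; overall: (3*(0+2)) -> (3*2)
Step 3: at root: (3*2) -> 6; overall: (3*2) -> 6
Fixed point: 6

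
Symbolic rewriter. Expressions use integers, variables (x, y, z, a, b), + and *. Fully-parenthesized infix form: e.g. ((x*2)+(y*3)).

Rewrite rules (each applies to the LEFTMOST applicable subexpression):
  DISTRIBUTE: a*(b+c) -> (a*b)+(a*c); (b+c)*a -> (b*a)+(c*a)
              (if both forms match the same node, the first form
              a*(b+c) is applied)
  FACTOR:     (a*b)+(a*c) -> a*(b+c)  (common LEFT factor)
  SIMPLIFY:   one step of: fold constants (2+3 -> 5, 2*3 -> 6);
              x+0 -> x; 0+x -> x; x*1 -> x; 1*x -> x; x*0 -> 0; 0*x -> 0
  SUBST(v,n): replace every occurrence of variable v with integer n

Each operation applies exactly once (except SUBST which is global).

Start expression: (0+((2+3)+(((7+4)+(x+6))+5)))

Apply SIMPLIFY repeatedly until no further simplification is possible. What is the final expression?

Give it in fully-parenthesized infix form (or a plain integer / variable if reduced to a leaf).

Start: (0+((2+3)+(((7+4)+(x+6))+5)))
Step 1: at root: (0+((2+3)+(((7+4)+(x+6))+5))) -> ((2+3)+(((7+4)+(x+6))+5)); overall: (0+((2+3)+(((7+4)+(x+6))+5))) -> ((2+3)+(((7+4)+(x+6))+5))
Step 2: at L: (2+3) -> 5; overall: ((2+3)+(((7+4)+(x+6))+5)) -> (5+(((7+4)+(x+6))+5))
Step 3: at RLL: (7+4) -> 11; overall: (5+(((7+4)+(x+6))+5)) -> (5+((11+(x+6))+5))
Fixed point: (5+((11+(x+6))+5))

Answer: (5+((11+(x+6))+5))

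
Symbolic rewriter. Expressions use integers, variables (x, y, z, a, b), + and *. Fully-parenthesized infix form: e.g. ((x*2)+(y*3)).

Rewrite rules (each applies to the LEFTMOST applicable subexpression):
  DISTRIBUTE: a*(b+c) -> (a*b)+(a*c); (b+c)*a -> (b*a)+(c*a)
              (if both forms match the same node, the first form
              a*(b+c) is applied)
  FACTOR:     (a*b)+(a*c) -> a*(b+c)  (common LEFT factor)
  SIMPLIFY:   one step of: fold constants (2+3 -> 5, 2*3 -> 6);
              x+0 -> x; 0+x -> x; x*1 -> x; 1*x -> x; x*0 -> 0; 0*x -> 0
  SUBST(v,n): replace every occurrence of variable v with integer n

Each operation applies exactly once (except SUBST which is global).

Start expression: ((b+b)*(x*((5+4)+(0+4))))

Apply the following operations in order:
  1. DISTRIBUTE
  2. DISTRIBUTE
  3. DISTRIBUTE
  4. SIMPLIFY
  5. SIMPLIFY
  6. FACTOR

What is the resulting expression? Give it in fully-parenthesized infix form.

Start: ((b+b)*(x*((5+4)+(0+4))))
Apply DISTRIBUTE at root (target: ((b+b)*(x*((5+4)+(0+4))))): ((b+b)*(x*((5+4)+(0+4)))) -> ((b*(x*((5+4)+(0+4))))+(b*(x*((5+4)+(0+4)))))
Apply DISTRIBUTE at LR (target: (x*((5+4)+(0+4)))): ((b*(x*((5+4)+(0+4))))+(b*(x*((5+4)+(0+4))))) -> ((b*((x*(5+4))+(x*(0+4))))+(b*(x*((5+4)+(0+4)))))
Apply DISTRIBUTE at L (target: (b*((x*(5+4))+(x*(0+4))))): ((b*((x*(5+4))+(x*(0+4))))+(b*(x*((5+4)+(0+4))))) -> (((b*(x*(5+4)))+(b*(x*(0+4))))+(b*(x*((5+4)+(0+4)))))
Apply SIMPLIFY at LLRR (target: (5+4)): (((b*(x*(5+4)))+(b*(x*(0+4))))+(b*(x*((5+4)+(0+4))))) -> (((b*(x*9))+(b*(x*(0+4))))+(b*(x*((5+4)+(0+4)))))
Apply SIMPLIFY at LRRR (target: (0+4)): (((b*(x*9))+(b*(x*(0+4))))+(b*(x*((5+4)+(0+4))))) -> (((b*(x*9))+(b*(x*4)))+(b*(x*((5+4)+(0+4)))))
Apply FACTOR at L (target: ((b*(x*9))+(b*(x*4)))): (((b*(x*9))+(b*(x*4)))+(b*(x*((5+4)+(0+4))))) -> ((b*((x*9)+(x*4)))+(b*(x*((5+4)+(0+4)))))

Answer: ((b*((x*9)+(x*4)))+(b*(x*((5+4)+(0+4)))))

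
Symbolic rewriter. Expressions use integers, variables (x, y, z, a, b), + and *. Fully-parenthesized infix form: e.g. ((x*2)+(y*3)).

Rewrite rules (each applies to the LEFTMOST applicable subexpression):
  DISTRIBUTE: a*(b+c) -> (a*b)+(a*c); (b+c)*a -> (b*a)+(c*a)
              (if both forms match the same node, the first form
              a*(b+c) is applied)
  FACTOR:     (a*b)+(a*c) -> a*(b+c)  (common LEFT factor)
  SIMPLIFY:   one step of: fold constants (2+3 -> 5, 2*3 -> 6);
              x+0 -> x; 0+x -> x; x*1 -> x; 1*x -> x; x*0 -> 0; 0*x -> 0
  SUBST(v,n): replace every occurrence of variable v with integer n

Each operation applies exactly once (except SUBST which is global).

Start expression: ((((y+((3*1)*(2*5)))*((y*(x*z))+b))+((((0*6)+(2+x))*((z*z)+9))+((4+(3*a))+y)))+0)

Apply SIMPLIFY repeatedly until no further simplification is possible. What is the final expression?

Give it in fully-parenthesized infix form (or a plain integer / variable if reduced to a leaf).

Start: ((((y+((3*1)*(2*5)))*((y*(x*z))+b))+((((0*6)+(2+x))*((z*z)+9))+((4+(3*a))+y)))+0)
Step 1: at root: ((((y+((3*1)*(2*5)))*((y*(x*z))+b))+((((0*6)+(2+x))*((z*z)+9))+((4+(3*a))+y)))+0) -> (((y+((3*1)*(2*5)))*((y*(x*z))+b))+((((0*6)+(2+x))*((z*z)+9))+((4+(3*a))+y))); overall: ((((y+((3*1)*(2*5)))*((y*(x*z))+b))+((((0*6)+(2+x))*((z*z)+9))+((4+(3*a))+y)))+0) -> (((y+((3*1)*(2*5)))*((y*(x*z))+b))+((((0*6)+(2+x))*((z*z)+9))+((4+(3*a))+y)))
Step 2: at LLRL: (3*1) -> 3; overall: (((y+((3*1)*(2*5)))*((y*(x*z))+b))+((((0*6)+(2+x))*((z*z)+9))+((4+(3*a))+y))) -> (((y+(3*(2*5)))*((y*(x*z))+b))+((((0*6)+(2+x))*((z*z)+9))+((4+(3*a))+y)))
Step 3: at LLRR: (2*5) -> 10; overall: (((y+(3*(2*5)))*((y*(x*z))+b))+((((0*6)+(2+x))*((z*z)+9))+((4+(3*a))+y))) -> (((y+(3*10))*((y*(x*z))+b))+((((0*6)+(2+x))*((z*z)+9))+((4+(3*a))+y)))
Step 4: at LLR: (3*10) -> 30; overall: (((y+(3*10))*((y*(x*z))+b))+((((0*6)+(2+x))*((z*z)+9))+((4+(3*a))+y))) -> (((y+30)*((y*(x*z))+b))+((((0*6)+(2+x))*((z*z)+9))+((4+(3*a))+y)))
Step 5: at RLLL: (0*6) -> 0; overall: (((y+30)*((y*(x*z))+b))+((((0*6)+(2+x))*((z*z)+9))+((4+(3*a))+y))) -> (((y+30)*((y*(x*z))+b))+(((0+(2+x))*((z*z)+9))+((4+(3*a))+y)))
Step 6: at RLL: (0+(2+x)) -> (2+x); overall: (((y+30)*((y*(x*z))+b))+(((0+(2+x))*((z*z)+9))+((4+(3*a))+y))) -> (((y+30)*((y*(x*z))+b))+(((2+x)*((z*z)+9))+((4+(3*a))+y)))
Fixed point: (((y+30)*((y*(x*z))+b))+(((2+x)*((z*z)+9))+((4+(3*a))+y)))

Answer: (((y+30)*((y*(x*z))+b))+(((2+x)*((z*z)+9))+((4+(3*a))+y)))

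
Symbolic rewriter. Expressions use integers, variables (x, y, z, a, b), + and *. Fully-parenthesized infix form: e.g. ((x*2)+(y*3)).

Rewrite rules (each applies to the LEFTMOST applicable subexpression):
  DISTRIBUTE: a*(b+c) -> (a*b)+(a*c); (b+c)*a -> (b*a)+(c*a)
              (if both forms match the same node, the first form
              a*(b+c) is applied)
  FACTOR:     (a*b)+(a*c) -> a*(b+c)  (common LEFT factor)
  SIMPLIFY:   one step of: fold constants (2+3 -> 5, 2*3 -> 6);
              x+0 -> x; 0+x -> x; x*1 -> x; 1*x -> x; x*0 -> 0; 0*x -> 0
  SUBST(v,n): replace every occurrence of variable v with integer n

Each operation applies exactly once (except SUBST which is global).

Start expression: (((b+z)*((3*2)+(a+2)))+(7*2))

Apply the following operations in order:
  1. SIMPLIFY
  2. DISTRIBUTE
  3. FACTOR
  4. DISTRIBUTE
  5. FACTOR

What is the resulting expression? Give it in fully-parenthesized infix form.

Start: (((b+z)*((3*2)+(a+2)))+(7*2))
Apply SIMPLIFY at LRL (target: (3*2)): (((b+z)*((3*2)+(a+2)))+(7*2)) -> (((b+z)*(6+(a+2)))+(7*2))
Apply DISTRIBUTE at L (target: ((b+z)*(6+(a+2)))): (((b+z)*(6+(a+2)))+(7*2)) -> ((((b+z)*6)+((b+z)*(a+2)))+(7*2))
Apply FACTOR at L (target: (((b+z)*6)+((b+z)*(a+2)))): ((((b+z)*6)+((b+z)*(a+2)))+(7*2)) -> (((b+z)*(6+(a+2)))+(7*2))
Apply DISTRIBUTE at L (target: ((b+z)*(6+(a+2)))): (((b+z)*(6+(a+2)))+(7*2)) -> ((((b+z)*6)+((b+z)*(a+2)))+(7*2))
Apply FACTOR at L (target: (((b+z)*6)+((b+z)*(a+2)))): ((((b+z)*6)+((b+z)*(a+2)))+(7*2)) -> (((b+z)*(6+(a+2)))+(7*2))

Answer: (((b+z)*(6+(a+2)))+(7*2))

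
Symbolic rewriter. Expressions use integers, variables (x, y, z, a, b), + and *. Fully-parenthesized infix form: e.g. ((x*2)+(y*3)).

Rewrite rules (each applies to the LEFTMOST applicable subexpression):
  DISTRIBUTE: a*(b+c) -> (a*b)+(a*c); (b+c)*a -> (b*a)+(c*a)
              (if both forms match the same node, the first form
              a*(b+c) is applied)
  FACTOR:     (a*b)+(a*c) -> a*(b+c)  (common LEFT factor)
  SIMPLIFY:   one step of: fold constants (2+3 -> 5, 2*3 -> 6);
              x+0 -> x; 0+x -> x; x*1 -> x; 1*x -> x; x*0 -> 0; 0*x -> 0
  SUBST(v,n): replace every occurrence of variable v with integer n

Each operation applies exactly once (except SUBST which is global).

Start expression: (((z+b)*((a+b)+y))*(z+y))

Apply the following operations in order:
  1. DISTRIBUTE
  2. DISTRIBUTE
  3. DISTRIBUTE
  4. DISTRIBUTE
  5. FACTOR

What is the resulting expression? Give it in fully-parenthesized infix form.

Answer: (((((z+b)*(a+b))*z)+(((z+b)*y)*z))+(((z+b)*((a+b)+y))*y))

Derivation:
Start: (((z+b)*((a+b)+y))*(z+y))
Apply DISTRIBUTE at root (target: (((z+b)*((a+b)+y))*(z+y))): (((z+b)*((a+b)+y))*(z+y)) -> ((((z+b)*((a+b)+y))*z)+(((z+b)*((a+b)+y))*y))
Apply DISTRIBUTE at LL (target: ((z+b)*((a+b)+y))): ((((z+b)*((a+b)+y))*z)+(((z+b)*((a+b)+y))*y)) -> (((((z+b)*(a+b))+((z+b)*y))*z)+(((z+b)*((a+b)+y))*y))
Apply DISTRIBUTE at L (target: ((((z+b)*(a+b))+((z+b)*y))*z)): (((((z+b)*(a+b))+((z+b)*y))*z)+(((z+b)*((a+b)+y))*y)) -> (((((z+b)*(a+b))*z)+(((z+b)*y)*z))+(((z+b)*((a+b)+y))*y))
Apply DISTRIBUTE at LLL (target: ((z+b)*(a+b))): (((((z+b)*(a+b))*z)+(((z+b)*y)*z))+(((z+b)*((a+b)+y))*y)) -> ((((((z+b)*a)+((z+b)*b))*z)+(((z+b)*y)*z))+(((z+b)*((a+b)+y))*y))
Apply FACTOR at LLL (target: (((z+b)*a)+((z+b)*b))): ((((((z+b)*a)+((z+b)*b))*z)+(((z+b)*y)*z))+(((z+b)*((a+b)+y))*y)) -> (((((z+b)*(a+b))*z)+(((z+b)*y)*z))+(((z+b)*((a+b)+y))*y))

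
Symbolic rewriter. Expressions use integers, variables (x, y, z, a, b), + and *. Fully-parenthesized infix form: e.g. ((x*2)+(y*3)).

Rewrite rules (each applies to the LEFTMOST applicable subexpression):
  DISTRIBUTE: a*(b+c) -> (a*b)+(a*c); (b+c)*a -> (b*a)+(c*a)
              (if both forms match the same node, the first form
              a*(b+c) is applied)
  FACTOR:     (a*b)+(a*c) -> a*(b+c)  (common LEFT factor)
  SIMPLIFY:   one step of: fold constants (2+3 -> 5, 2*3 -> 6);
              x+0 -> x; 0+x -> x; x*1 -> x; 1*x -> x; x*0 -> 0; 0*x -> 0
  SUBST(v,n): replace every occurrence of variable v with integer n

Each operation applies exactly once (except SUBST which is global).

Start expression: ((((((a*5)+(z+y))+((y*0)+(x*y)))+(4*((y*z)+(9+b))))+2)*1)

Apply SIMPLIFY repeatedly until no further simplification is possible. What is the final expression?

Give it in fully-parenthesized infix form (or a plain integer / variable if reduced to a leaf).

Answer: (((((a*5)+(z+y))+(x*y))+(4*((y*z)+(9+b))))+2)

Derivation:
Start: ((((((a*5)+(z+y))+((y*0)+(x*y)))+(4*((y*z)+(9+b))))+2)*1)
Step 1: at root: ((((((a*5)+(z+y))+((y*0)+(x*y)))+(4*((y*z)+(9+b))))+2)*1) -> (((((a*5)+(z+y))+((y*0)+(x*y)))+(4*((y*z)+(9+b))))+2); overall: ((((((a*5)+(z+y))+((y*0)+(x*y)))+(4*((y*z)+(9+b))))+2)*1) -> (((((a*5)+(z+y))+((y*0)+(x*y)))+(4*((y*z)+(9+b))))+2)
Step 2: at LLRL: (y*0) -> 0; overall: (((((a*5)+(z+y))+((y*0)+(x*y)))+(4*((y*z)+(9+b))))+2) -> (((((a*5)+(z+y))+(0+(x*y)))+(4*((y*z)+(9+b))))+2)
Step 3: at LLR: (0+(x*y)) -> (x*y); overall: (((((a*5)+(z+y))+(0+(x*y)))+(4*((y*z)+(9+b))))+2) -> (((((a*5)+(z+y))+(x*y))+(4*((y*z)+(9+b))))+2)
Fixed point: (((((a*5)+(z+y))+(x*y))+(4*((y*z)+(9+b))))+2)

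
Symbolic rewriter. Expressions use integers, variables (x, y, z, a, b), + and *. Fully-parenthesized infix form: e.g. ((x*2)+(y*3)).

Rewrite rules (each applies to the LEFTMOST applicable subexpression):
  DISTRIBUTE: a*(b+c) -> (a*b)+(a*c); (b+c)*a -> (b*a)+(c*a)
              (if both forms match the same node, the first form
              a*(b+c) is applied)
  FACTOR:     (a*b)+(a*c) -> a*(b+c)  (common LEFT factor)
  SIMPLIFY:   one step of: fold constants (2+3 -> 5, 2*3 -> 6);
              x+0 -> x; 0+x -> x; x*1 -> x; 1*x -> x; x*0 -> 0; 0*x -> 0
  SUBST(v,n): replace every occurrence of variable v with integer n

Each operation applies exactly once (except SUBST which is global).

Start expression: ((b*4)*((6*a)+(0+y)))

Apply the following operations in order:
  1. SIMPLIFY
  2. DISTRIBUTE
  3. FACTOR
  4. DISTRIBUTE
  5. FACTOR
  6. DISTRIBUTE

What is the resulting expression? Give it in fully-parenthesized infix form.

Answer: (((b*4)*(6*a))+((b*4)*y))

Derivation:
Start: ((b*4)*((6*a)+(0+y)))
Apply SIMPLIFY at RR (target: (0+y)): ((b*4)*((6*a)+(0+y))) -> ((b*4)*((6*a)+y))
Apply DISTRIBUTE at root (target: ((b*4)*((6*a)+y))): ((b*4)*((6*a)+y)) -> (((b*4)*(6*a))+((b*4)*y))
Apply FACTOR at root (target: (((b*4)*(6*a))+((b*4)*y))): (((b*4)*(6*a))+((b*4)*y)) -> ((b*4)*((6*a)+y))
Apply DISTRIBUTE at root (target: ((b*4)*((6*a)+y))): ((b*4)*((6*a)+y)) -> (((b*4)*(6*a))+((b*4)*y))
Apply FACTOR at root (target: (((b*4)*(6*a))+((b*4)*y))): (((b*4)*(6*a))+((b*4)*y)) -> ((b*4)*((6*a)+y))
Apply DISTRIBUTE at root (target: ((b*4)*((6*a)+y))): ((b*4)*((6*a)+y)) -> (((b*4)*(6*a))+((b*4)*y))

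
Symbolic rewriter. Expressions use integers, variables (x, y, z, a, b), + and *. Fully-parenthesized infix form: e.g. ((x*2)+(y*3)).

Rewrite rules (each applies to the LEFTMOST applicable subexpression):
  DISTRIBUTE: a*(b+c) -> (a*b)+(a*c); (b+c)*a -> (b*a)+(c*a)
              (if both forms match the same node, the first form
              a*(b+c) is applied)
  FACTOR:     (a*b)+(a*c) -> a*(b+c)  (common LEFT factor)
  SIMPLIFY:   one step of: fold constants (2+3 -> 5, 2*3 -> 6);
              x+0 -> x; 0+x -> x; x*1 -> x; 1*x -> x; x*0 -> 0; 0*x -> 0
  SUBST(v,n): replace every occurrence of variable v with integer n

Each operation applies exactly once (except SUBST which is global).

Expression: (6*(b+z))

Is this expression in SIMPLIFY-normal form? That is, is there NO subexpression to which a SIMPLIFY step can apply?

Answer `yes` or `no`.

Expression: (6*(b+z))
Scanning for simplifiable subexpressions (pre-order)...
  at root: (6*(b+z)) (not simplifiable)
  at R: (b+z) (not simplifiable)
Result: no simplifiable subexpression found -> normal form.

Answer: yes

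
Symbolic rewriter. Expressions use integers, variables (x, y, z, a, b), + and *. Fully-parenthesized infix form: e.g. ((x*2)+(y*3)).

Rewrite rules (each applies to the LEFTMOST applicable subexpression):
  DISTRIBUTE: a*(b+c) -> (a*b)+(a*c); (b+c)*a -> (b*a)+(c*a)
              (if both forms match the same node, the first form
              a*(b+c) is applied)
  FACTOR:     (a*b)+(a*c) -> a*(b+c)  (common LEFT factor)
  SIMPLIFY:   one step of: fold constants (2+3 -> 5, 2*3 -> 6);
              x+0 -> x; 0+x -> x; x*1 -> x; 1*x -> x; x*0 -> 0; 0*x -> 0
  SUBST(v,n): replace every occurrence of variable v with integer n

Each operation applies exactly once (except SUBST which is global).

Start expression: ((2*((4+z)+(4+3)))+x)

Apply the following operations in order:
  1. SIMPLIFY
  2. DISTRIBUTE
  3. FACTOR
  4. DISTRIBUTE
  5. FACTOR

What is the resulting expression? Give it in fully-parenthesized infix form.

Answer: ((2*((4+z)+7))+x)

Derivation:
Start: ((2*((4+z)+(4+3)))+x)
Apply SIMPLIFY at LRR (target: (4+3)): ((2*((4+z)+(4+3)))+x) -> ((2*((4+z)+7))+x)
Apply DISTRIBUTE at L (target: (2*((4+z)+7))): ((2*((4+z)+7))+x) -> (((2*(4+z))+(2*7))+x)
Apply FACTOR at L (target: ((2*(4+z))+(2*7))): (((2*(4+z))+(2*7))+x) -> ((2*((4+z)+7))+x)
Apply DISTRIBUTE at L (target: (2*((4+z)+7))): ((2*((4+z)+7))+x) -> (((2*(4+z))+(2*7))+x)
Apply FACTOR at L (target: ((2*(4+z))+(2*7))): (((2*(4+z))+(2*7))+x) -> ((2*((4+z)+7))+x)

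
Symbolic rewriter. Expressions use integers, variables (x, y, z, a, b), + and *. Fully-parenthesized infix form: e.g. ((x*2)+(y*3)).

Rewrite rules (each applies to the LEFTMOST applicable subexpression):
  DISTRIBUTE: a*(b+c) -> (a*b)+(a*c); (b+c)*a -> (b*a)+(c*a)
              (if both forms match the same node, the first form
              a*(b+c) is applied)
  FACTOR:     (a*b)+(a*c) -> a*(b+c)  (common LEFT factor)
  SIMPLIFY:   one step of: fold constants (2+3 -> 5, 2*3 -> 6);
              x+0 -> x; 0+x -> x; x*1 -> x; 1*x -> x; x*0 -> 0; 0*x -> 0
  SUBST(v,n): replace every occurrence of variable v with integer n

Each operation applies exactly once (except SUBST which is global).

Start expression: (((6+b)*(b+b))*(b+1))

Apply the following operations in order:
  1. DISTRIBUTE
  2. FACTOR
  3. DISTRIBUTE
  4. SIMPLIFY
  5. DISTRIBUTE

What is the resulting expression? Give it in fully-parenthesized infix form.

Start: (((6+b)*(b+b))*(b+1))
Apply DISTRIBUTE at root (target: (((6+b)*(b+b))*(b+1))): (((6+b)*(b+b))*(b+1)) -> ((((6+b)*(b+b))*b)+(((6+b)*(b+b))*1))
Apply FACTOR at root (target: ((((6+b)*(b+b))*b)+(((6+b)*(b+b))*1))): ((((6+b)*(b+b))*b)+(((6+b)*(b+b))*1)) -> (((6+b)*(b+b))*(b+1))
Apply DISTRIBUTE at root (target: (((6+b)*(b+b))*(b+1))): (((6+b)*(b+b))*(b+1)) -> ((((6+b)*(b+b))*b)+(((6+b)*(b+b))*1))
Apply SIMPLIFY at R (target: (((6+b)*(b+b))*1)): ((((6+b)*(b+b))*b)+(((6+b)*(b+b))*1)) -> ((((6+b)*(b+b))*b)+((6+b)*(b+b)))
Apply DISTRIBUTE at LL (target: ((6+b)*(b+b))): ((((6+b)*(b+b))*b)+((6+b)*(b+b))) -> (((((6+b)*b)+((6+b)*b))*b)+((6+b)*(b+b)))

Answer: (((((6+b)*b)+((6+b)*b))*b)+((6+b)*(b+b)))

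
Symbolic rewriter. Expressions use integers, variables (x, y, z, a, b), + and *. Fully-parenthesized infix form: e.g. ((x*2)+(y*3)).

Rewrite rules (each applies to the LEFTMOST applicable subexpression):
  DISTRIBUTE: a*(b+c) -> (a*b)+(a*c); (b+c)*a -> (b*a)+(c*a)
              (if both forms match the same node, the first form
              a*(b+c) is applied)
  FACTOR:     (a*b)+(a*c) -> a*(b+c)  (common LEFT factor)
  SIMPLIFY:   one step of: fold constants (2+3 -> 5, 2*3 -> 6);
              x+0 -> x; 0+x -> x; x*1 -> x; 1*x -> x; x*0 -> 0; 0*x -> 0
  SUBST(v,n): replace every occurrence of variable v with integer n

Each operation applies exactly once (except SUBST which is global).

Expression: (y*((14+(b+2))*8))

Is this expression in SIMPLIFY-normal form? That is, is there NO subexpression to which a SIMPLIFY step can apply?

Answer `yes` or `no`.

Expression: (y*((14+(b+2))*8))
Scanning for simplifiable subexpressions (pre-order)...
  at root: (y*((14+(b+2))*8)) (not simplifiable)
  at R: ((14+(b+2))*8) (not simplifiable)
  at RL: (14+(b+2)) (not simplifiable)
  at RLR: (b+2) (not simplifiable)
Result: no simplifiable subexpression found -> normal form.

Answer: yes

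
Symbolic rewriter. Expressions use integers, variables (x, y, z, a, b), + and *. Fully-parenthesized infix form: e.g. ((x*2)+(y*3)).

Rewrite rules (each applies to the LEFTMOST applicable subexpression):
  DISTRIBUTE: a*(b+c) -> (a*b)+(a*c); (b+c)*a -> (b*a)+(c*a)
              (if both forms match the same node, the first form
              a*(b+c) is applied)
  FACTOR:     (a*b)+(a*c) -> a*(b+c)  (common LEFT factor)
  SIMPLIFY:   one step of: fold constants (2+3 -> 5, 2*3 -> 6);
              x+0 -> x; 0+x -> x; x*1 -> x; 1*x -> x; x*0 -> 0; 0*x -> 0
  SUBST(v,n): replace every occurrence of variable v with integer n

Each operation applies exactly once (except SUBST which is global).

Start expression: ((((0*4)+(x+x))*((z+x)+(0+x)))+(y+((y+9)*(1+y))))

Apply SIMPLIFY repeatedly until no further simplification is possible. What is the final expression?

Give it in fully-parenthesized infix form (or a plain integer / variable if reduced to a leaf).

Start: ((((0*4)+(x+x))*((z+x)+(0+x)))+(y+((y+9)*(1+y))))
Step 1: at LLL: (0*4) -> 0; overall: ((((0*4)+(x+x))*((z+x)+(0+x)))+(y+((y+9)*(1+y)))) -> (((0+(x+x))*((z+x)+(0+x)))+(y+((y+9)*(1+y))))
Step 2: at LL: (0+(x+x)) -> (x+x); overall: (((0+(x+x))*((z+x)+(0+x)))+(y+((y+9)*(1+y)))) -> (((x+x)*((z+x)+(0+x)))+(y+((y+9)*(1+y))))
Step 3: at LRR: (0+x) -> x; overall: (((x+x)*((z+x)+(0+x)))+(y+((y+9)*(1+y)))) -> (((x+x)*((z+x)+x))+(y+((y+9)*(1+y))))
Fixed point: (((x+x)*((z+x)+x))+(y+((y+9)*(1+y))))

Answer: (((x+x)*((z+x)+x))+(y+((y+9)*(1+y))))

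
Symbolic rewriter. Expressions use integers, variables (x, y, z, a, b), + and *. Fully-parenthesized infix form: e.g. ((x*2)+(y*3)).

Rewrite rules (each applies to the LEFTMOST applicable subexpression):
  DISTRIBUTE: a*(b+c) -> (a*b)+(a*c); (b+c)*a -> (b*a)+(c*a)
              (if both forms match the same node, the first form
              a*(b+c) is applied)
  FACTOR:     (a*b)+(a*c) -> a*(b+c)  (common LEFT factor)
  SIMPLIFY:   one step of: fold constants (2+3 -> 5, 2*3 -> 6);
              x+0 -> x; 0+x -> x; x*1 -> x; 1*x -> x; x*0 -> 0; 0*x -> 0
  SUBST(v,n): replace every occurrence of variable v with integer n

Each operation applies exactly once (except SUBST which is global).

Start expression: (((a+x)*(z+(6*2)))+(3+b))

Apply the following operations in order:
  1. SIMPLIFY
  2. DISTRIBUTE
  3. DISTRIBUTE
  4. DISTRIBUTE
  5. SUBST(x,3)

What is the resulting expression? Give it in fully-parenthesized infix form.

Start: (((a+x)*(z+(6*2)))+(3+b))
Apply SIMPLIFY at LRR (target: (6*2)): (((a+x)*(z+(6*2)))+(3+b)) -> (((a+x)*(z+12))+(3+b))
Apply DISTRIBUTE at L (target: ((a+x)*(z+12))): (((a+x)*(z+12))+(3+b)) -> ((((a+x)*z)+((a+x)*12))+(3+b))
Apply DISTRIBUTE at LL (target: ((a+x)*z)): ((((a+x)*z)+((a+x)*12))+(3+b)) -> ((((a*z)+(x*z))+((a+x)*12))+(3+b))
Apply DISTRIBUTE at LR (target: ((a+x)*12)): ((((a*z)+(x*z))+((a+x)*12))+(3+b)) -> ((((a*z)+(x*z))+((a*12)+(x*12)))+(3+b))
Apply SUBST(x,3): ((((a*z)+(x*z))+((a*12)+(x*12)))+(3+b)) -> ((((a*z)+(3*z))+((a*12)+(3*12)))+(3+b))

Answer: ((((a*z)+(3*z))+((a*12)+(3*12)))+(3+b))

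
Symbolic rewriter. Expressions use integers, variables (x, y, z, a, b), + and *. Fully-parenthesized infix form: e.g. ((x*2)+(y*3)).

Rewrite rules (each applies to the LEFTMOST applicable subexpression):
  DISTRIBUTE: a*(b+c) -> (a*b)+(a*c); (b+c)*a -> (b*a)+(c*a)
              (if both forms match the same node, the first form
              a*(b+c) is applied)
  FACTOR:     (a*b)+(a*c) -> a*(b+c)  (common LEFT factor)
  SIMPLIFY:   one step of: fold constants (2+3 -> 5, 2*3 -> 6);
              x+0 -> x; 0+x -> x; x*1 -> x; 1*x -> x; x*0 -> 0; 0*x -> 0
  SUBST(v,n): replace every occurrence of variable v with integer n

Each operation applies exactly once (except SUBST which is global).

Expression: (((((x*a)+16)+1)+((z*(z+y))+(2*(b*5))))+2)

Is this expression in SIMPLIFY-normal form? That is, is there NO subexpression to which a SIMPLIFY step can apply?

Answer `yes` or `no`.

Expression: (((((x*a)+16)+1)+((z*(z+y))+(2*(b*5))))+2)
Scanning for simplifiable subexpressions (pre-order)...
  at root: (((((x*a)+16)+1)+((z*(z+y))+(2*(b*5))))+2) (not simplifiable)
  at L: ((((x*a)+16)+1)+((z*(z+y))+(2*(b*5)))) (not simplifiable)
  at LL: (((x*a)+16)+1) (not simplifiable)
  at LLL: ((x*a)+16) (not simplifiable)
  at LLLL: (x*a) (not simplifiable)
  at LR: ((z*(z+y))+(2*(b*5))) (not simplifiable)
  at LRL: (z*(z+y)) (not simplifiable)
  at LRLR: (z+y) (not simplifiable)
  at LRR: (2*(b*5)) (not simplifiable)
  at LRRR: (b*5) (not simplifiable)
Result: no simplifiable subexpression found -> normal form.

Answer: yes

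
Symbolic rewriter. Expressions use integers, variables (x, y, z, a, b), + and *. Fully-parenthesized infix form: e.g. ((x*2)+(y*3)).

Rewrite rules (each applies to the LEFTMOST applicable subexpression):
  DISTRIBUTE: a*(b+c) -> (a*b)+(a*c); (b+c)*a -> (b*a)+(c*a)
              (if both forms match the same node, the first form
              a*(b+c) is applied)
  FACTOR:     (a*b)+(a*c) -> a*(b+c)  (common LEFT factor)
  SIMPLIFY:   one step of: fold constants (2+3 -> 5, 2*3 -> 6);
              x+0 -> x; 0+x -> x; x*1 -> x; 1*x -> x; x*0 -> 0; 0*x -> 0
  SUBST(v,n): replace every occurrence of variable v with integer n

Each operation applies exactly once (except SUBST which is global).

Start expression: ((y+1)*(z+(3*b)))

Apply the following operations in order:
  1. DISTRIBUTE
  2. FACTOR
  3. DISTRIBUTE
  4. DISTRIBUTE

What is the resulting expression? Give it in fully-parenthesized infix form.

Start: ((y+1)*(z+(3*b)))
Apply DISTRIBUTE at root (target: ((y+1)*(z+(3*b)))): ((y+1)*(z+(3*b))) -> (((y+1)*z)+((y+1)*(3*b)))
Apply FACTOR at root (target: (((y+1)*z)+((y+1)*(3*b)))): (((y+1)*z)+((y+1)*(3*b))) -> ((y+1)*(z+(3*b)))
Apply DISTRIBUTE at root (target: ((y+1)*(z+(3*b)))): ((y+1)*(z+(3*b))) -> (((y+1)*z)+((y+1)*(3*b)))
Apply DISTRIBUTE at L (target: ((y+1)*z)): (((y+1)*z)+((y+1)*(3*b))) -> (((y*z)+(1*z))+((y+1)*(3*b)))

Answer: (((y*z)+(1*z))+((y+1)*(3*b)))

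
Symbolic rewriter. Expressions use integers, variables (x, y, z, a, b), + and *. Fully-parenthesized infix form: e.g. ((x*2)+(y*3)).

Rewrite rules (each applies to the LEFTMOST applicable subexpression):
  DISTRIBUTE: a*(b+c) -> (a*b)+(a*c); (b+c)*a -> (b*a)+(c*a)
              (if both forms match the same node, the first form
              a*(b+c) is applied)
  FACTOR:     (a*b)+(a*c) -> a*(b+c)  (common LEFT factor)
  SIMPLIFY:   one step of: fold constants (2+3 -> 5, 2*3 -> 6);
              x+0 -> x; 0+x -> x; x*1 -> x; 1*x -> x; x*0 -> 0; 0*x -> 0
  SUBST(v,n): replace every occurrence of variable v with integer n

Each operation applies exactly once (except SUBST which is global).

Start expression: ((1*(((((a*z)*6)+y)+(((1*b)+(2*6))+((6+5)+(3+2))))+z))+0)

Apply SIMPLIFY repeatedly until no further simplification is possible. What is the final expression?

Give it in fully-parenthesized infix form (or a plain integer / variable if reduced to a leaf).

Answer: (((((a*z)*6)+y)+((b+12)+16))+z)

Derivation:
Start: ((1*(((((a*z)*6)+y)+(((1*b)+(2*6))+((6+5)+(3+2))))+z))+0)
Step 1: at root: ((1*(((((a*z)*6)+y)+(((1*b)+(2*6))+((6+5)+(3+2))))+z))+0) -> (1*(((((a*z)*6)+y)+(((1*b)+(2*6))+((6+5)+(3+2))))+z)); overall: ((1*(((((a*z)*6)+y)+(((1*b)+(2*6))+((6+5)+(3+2))))+z))+0) -> (1*(((((a*z)*6)+y)+(((1*b)+(2*6))+((6+5)+(3+2))))+z))
Step 2: at root: (1*(((((a*z)*6)+y)+(((1*b)+(2*6))+((6+5)+(3+2))))+z)) -> (((((a*z)*6)+y)+(((1*b)+(2*6))+((6+5)+(3+2))))+z); overall: (1*(((((a*z)*6)+y)+(((1*b)+(2*6))+((6+5)+(3+2))))+z)) -> (((((a*z)*6)+y)+(((1*b)+(2*6))+((6+5)+(3+2))))+z)
Step 3: at LRLL: (1*b) -> b; overall: (((((a*z)*6)+y)+(((1*b)+(2*6))+((6+5)+(3+2))))+z) -> (((((a*z)*6)+y)+((b+(2*6))+((6+5)+(3+2))))+z)
Step 4: at LRLR: (2*6) -> 12; overall: (((((a*z)*6)+y)+((b+(2*6))+((6+5)+(3+2))))+z) -> (((((a*z)*6)+y)+((b+12)+((6+5)+(3+2))))+z)
Step 5: at LRRL: (6+5) -> 11; overall: (((((a*z)*6)+y)+((b+12)+((6+5)+(3+2))))+z) -> (((((a*z)*6)+y)+((b+12)+(11+(3+2))))+z)
Step 6: at LRRR: (3+2) -> 5; overall: (((((a*z)*6)+y)+((b+12)+(11+(3+2))))+z) -> (((((a*z)*6)+y)+((b+12)+(11+5)))+z)
Step 7: at LRR: (11+5) -> 16; overall: (((((a*z)*6)+y)+((b+12)+(11+5)))+z) -> (((((a*z)*6)+y)+((b+12)+16))+z)
Fixed point: (((((a*z)*6)+y)+((b+12)+16))+z)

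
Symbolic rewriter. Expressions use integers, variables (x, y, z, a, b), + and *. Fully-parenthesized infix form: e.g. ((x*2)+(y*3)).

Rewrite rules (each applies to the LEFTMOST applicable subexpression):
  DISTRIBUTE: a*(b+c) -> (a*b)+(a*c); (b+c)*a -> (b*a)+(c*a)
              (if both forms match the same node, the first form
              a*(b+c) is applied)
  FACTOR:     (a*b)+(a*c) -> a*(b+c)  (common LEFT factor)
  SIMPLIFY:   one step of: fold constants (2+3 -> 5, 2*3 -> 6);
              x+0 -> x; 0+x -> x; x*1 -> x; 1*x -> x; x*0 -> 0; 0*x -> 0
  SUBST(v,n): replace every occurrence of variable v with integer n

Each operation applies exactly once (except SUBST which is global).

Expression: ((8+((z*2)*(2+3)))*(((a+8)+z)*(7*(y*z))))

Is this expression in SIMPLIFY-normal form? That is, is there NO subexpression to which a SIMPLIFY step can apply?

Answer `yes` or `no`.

Answer: no

Derivation:
Expression: ((8+((z*2)*(2+3)))*(((a+8)+z)*(7*(y*z))))
Scanning for simplifiable subexpressions (pre-order)...
  at root: ((8+((z*2)*(2+3)))*(((a+8)+z)*(7*(y*z)))) (not simplifiable)
  at L: (8+((z*2)*(2+3))) (not simplifiable)
  at LR: ((z*2)*(2+3)) (not simplifiable)
  at LRL: (z*2) (not simplifiable)
  at LRR: (2+3) (SIMPLIFIABLE)
  at R: (((a+8)+z)*(7*(y*z))) (not simplifiable)
  at RL: ((a+8)+z) (not simplifiable)
  at RLL: (a+8) (not simplifiable)
  at RR: (7*(y*z)) (not simplifiable)
  at RRR: (y*z) (not simplifiable)
Found simplifiable subexpr at path LRR: (2+3)
One SIMPLIFY step would give: ((8+((z*2)*5))*(((a+8)+z)*(7*(y*z))))
-> NOT in normal form.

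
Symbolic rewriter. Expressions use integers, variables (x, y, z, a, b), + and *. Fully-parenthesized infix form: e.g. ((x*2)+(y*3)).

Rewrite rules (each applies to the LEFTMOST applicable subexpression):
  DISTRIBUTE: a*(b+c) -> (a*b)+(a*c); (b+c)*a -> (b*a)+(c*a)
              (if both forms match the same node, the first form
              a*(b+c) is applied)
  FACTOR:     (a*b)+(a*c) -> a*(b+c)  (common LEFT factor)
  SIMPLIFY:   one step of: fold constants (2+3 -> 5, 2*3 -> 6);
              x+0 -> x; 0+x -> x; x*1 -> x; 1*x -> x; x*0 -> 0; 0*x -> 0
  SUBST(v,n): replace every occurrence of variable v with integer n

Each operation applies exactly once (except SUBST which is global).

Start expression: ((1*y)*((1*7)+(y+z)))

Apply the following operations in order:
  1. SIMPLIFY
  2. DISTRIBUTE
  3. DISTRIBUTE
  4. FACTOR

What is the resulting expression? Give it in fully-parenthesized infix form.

Start: ((1*y)*((1*7)+(y+z)))
Apply SIMPLIFY at L (target: (1*y)): ((1*y)*((1*7)+(y+z))) -> (y*((1*7)+(y+z)))
Apply DISTRIBUTE at root (target: (y*((1*7)+(y+z)))): (y*((1*7)+(y+z))) -> ((y*(1*7))+(y*(y+z)))
Apply DISTRIBUTE at R (target: (y*(y+z))): ((y*(1*7))+(y*(y+z))) -> ((y*(1*7))+((y*y)+(y*z)))
Apply FACTOR at R (target: ((y*y)+(y*z))): ((y*(1*7))+((y*y)+(y*z))) -> ((y*(1*7))+(y*(y+z)))

Answer: ((y*(1*7))+(y*(y+z)))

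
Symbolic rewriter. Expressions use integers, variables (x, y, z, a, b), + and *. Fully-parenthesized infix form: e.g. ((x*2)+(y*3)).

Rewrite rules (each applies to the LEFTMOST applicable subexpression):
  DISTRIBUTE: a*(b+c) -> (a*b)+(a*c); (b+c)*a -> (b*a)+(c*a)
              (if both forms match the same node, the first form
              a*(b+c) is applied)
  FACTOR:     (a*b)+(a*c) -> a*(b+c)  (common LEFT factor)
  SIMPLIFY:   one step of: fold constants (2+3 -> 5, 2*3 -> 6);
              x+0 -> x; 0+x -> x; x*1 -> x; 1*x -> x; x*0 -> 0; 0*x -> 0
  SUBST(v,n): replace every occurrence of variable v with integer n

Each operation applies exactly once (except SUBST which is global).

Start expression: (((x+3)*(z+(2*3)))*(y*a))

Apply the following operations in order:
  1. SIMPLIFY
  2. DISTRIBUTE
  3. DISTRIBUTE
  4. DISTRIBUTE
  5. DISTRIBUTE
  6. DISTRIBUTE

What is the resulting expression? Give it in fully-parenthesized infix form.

Answer: ((((x*z)*(y*a))+((3*z)*(y*a)))+(((x*6)+(3*6))*(y*a)))

Derivation:
Start: (((x+3)*(z+(2*3)))*(y*a))
Apply SIMPLIFY at LRR (target: (2*3)): (((x+3)*(z+(2*3)))*(y*a)) -> (((x+3)*(z+6))*(y*a))
Apply DISTRIBUTE at L (target: ((x+3)*(z+6))): (((x+3)*(z+6))*(y*a)) -> ((((x+3)*z)+((x+3)*6))*(y*a))
Apply DISTRIBUTE at root (target: ((((x+3)*z)+((x+3)*6))*(y*a))): ((((x+3)*z)+((x+3)*6))*(y*a)) -> ((((x+3)*z)*(y*a))+(((x+3)*6)*(y*a)))
Apply DISTRIBUTE at LL (target: ((x+3)*z)): ((((x+3)*z)*(y*a))+(((x+3)*6)*(y*a))) -> ((((x*z)+(3*z))*(y*a))+(((x+3)*6)*(y*a)))
Apply DISTRIBUTE at L (target: (((x*z)+(3*z))*(y*a))): ((((x*z)+(3*z))*(y*a))+(((x+3)*6)*(y*a))) -> ((((x*z)*(y*a))+((3*z)*(y*a)))+(((x+3)*6)*(y*a)))
Apply DISTRIBUTE at RL (target: ((x+3)*6)): ((((x*z)*(y*a))+((3*z)*(y*a)))+(((x+3)*6)*(y*a))) -> ((((x*z)*(y*a))+((3*z)*(y*a)))+(((x*6)+(3*6))*(y*a)))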